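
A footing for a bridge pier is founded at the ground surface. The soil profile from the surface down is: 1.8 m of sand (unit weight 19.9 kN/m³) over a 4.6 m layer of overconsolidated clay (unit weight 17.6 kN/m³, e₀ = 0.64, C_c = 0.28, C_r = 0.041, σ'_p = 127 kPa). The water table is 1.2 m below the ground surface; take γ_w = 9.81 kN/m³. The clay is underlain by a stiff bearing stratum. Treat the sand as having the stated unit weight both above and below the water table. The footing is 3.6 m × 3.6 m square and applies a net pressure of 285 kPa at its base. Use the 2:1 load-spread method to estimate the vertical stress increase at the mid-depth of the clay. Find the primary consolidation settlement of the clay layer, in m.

Mid-depth of clay below the ground surface: z = 1.8 + 4.6/2 = 4.1 m.
Total vertical stress at mid-clay: σ_v = 19.9×1.8 + 17.6×2.3 = 76.3 kPa.
Pore pressure: u = 9.81×(4.1 − 1.2) = 28.449 kPa.
Initial effective stress: σ'_0 = σ_v − u = 76.3 − 28.449 = 47.851 kPa.
Stress increase at mid-clay by the 2:1 spreading method:
Δσ = qBL/((B+z)(L+z)) = 285×3.6×3.6/((3.6+4.1)(3.6+4.1)) = 62.297 kPa
Final effective stress: σ'_f = 47.851 + 62.297 = 110.15 kPa.
σ'_f = 110.15 ≤ σ'_p = 127 kPa, so the clay remains overconsolidated and only the recompression index applies:
S_c = C_r·H/(1+e₀)·log₁₀(σ'_f/σ'_0) = 0.041×4.6/1.64×log₁₀(110.15/47.851)
    = 0.115 × 0.36209 = 0.04164 m

S_c ≈ 0.0416 m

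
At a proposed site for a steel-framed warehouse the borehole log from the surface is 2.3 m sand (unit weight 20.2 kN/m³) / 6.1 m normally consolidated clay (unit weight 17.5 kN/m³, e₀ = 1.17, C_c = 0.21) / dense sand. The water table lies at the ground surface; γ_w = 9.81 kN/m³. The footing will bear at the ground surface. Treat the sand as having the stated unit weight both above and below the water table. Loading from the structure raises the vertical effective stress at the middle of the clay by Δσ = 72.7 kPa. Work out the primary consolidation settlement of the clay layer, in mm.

Mid-depth of clay below the ground surface: z = 2.3 + 6.1/2 = 5.35 m.
Total vertical stress at mid-clay: σ_v = 20.2×2.3 + 17.5×3.05 = 99.835 kPa.
Pore pressure: u = 9.81×(5.35 − 0) = 52.483 kPa.
Initial effective stress: σ'_0 = σ_v − u = 99.835 − 52.483 = 47.352 kPa.
Final effective stress: σ'_f = σ'_0 + Δσ = 47.352 + 72.7 = 120.05 kPa.
Normally consolidated clay, so the full stress increment lies on the virgin compression line:
S_c = C_c·H/(1+e₀)·log₁₀(σ'_f/σ'_0) = 0.21×6.1/(1+1.17)×log₁₀(120.05/47.352)
    = 0.59032 × 0.40402 = 0.2385 m

S_c ≈ 239 mm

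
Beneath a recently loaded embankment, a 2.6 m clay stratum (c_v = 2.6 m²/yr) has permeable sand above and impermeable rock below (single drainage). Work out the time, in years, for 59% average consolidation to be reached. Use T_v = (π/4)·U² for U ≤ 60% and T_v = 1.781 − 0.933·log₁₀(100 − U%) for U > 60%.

Drainage path length: H_d = H = 2.6 m (single drainage).
U ≤ 60%: T_v = (π/4)·U² = (π/4)×0.59² = 0.2734.
t = T_v·H_d²/c_v = 0.2734×2.6²/2.6 = 0.7108 years.

t ≈ 0.711 years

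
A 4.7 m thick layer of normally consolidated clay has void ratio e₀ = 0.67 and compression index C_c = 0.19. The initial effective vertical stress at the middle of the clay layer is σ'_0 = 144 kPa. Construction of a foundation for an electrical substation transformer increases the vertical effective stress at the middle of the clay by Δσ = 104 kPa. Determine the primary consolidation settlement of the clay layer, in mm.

Final effective stress: σ'_f = σ'_0 + Δσ = 144 + 104 = 248 kPa.
Normally consolidated clay, so the full stress increment lies on the virgin compression line:
S_c = C_c·H/(1+e₀)·log₁₀(σ'_f/σ'_0) = 0.19×4.7/(1+0.67)×log₁₀(248/144)
    = 0.53473 × 0.23609 = 0.1262 m

S_c ≈ 126 mm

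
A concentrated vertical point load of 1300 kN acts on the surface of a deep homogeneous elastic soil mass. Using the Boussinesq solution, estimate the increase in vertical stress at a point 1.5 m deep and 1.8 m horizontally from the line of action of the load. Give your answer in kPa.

Boussinesq vertical stress below a point load on an elastic half-space:
Δσ_z = 3P/(2πz²) · [1 + (r/z)²]^(−5/2)
r/z = 1.8/1.5 = 1.2; [1+(r/z)²]^(−5/2) = 0.10753.
Δσ_z = 3×1300/(2π×1.5²) × 0.10753 = 275.87 × 0.10753 = 29.66 kPa

Δσ_z ≈ 29.7 kPa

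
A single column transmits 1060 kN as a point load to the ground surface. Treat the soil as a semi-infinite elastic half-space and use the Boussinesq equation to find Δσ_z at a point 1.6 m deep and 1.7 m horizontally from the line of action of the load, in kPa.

Boussinesq vertical stress below a point load on an elastic half-space:
Δσ_z = 3P/(2πz²) · [1 + (r/z)²]^(−5/2)
r/z = 1.7/1.6 = 1.0625; [1+(r/z)²]^(−5/2) = 0.15122.
Δσ_z = 3×1060/(2π×1.6²) × 0.15122 = 197.7 × 0.15122 = 29.9 kPa

Δσ_z ≈ 29.9 kPa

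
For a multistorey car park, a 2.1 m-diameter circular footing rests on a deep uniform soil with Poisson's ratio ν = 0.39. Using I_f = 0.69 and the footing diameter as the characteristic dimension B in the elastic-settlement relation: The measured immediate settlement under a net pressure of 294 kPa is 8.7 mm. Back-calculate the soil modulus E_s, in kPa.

E_s ≈ 41500 kPa

S_e = q·B·(1−ν²)/E_s · I_f  ⇒  E_s = q·B·(1−ν²)·I_f / S_e.
E_s = 294 × 2.1 × 0.8479 × 0.69 / 0.0087 = 41520 kPa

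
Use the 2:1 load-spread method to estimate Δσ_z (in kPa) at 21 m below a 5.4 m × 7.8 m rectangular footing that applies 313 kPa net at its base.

Δσ_z ≈ 17.3 kPa

By the 2:1 method the load spreads at 1 horizontal : 2 vertical, so at depth z the loaded area has grown by z in each plan dimension:
Δσ = qBL/((B+z)(L+z)) = 313×5.4×7.8/((5.4+21)(7.8+21)) = 17.339 kPa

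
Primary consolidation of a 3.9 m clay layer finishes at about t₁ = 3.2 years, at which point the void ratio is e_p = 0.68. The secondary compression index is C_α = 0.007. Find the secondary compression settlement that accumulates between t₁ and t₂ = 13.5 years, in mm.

Secondary compression: S_s = C_α·H/(1+e_p)·log₁₀(t₂/t₁)
S_s = 0.007×3.9/(1+0.68)×log₁₀(13.5/3.2)
    = 0.01625 × 0.6252 = 0.01016 m

S_s ≈ 10.2 mm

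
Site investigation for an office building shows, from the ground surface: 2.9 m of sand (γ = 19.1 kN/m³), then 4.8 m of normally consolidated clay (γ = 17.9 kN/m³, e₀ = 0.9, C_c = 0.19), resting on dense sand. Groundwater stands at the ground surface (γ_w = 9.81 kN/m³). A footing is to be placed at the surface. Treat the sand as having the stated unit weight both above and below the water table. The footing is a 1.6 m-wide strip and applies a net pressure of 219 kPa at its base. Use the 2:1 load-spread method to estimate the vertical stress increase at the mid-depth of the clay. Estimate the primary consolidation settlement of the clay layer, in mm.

S_c ≈ 154 mm

Mid-depth of clay below the ground surface: z = 2.9 + 4.8/2 = 5.3 m.
Total vertical stress at mid-clay: σ_v = 19.1×2.9 + 17.9×2.4 = 98.35 kPa.
Pore pressure: u = 9.81×(5.3 − 0) = 51.993 kPa.
Initial effective stress: σ'_0 = σ_v − u = 98.35 − 51.993 = 46.357 kPa.
Stress increase at mid-clay by the 2:1 spreading method:
Δσ = qB/(B+z) = 219×1.6/(1.6+5.3) = 50.783 kPa
Final effective stress: σ'_f = σ'_0 + Δσ = 46.357 + 50.783 = 97.14 kPa.
Normally consolidated clay, so the full stress increment lies on the virgin compression line:
S_c = C_c·H/(1+e₀)·log₁₀(σ'_f/σ'_0) = 0.19×4.8/(1+0.9)×log₁₀(97.14/46.357)
    = 0.48 × 0.32128 = 0.1542 m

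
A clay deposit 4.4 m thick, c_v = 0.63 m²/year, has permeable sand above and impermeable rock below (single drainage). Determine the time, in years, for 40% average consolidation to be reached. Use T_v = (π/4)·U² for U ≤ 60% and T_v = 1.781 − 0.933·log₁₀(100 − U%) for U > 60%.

t ≈ 3.86 years

Drainage path length: H_d = H = 4.4 m (single drainage).
U ≤ 60%: T_v = (π/4)·U² = (π/4)×0.4² = 0.12566.
t = T_v·H_d²/c_v = 0.12566×4.4²/0.63 = 3.862 years.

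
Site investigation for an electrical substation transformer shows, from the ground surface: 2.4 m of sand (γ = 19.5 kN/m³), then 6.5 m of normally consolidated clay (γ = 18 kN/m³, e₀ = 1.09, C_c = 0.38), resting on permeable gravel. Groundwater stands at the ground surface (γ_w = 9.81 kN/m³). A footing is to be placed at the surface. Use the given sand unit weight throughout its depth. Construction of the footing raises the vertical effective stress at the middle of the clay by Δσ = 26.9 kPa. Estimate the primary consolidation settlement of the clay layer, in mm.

S_c ≈ 221 mm

Mid-depth of clay below the ground surface: z = 2.4 + 6.5/2 = 5.65 m.
Total vertical stress at mid-clay: σ_v = 19.5×2.4 + 18×3.25 = 105.3 kPa.
Pore pressure: u = 9.81×(5.65 − 0) = 55.427 kPa.
Initial effective stress: σ'_0 = σ_v − u = 105.3 − 55.427 = 49.873 kPa.
Final effective stress: σ'_f = σ'_0 + Δσ = 49.873 + 26.9 = 76.773 kPa.
Normally consolidated clay, so the full stress increment lies on the virgin compression line:
S_c = C_c·H/(1+e₀)·log₁₀(σ'_f/σ'_0) = 0.38×6.5/(1+1.09)×log₁₀(76.773/49.873)
    = 1.1818 × 0.18734 = 0.2214 m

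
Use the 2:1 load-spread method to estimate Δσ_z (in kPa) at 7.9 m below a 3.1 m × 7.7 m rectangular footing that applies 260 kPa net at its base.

By the 2:1 method the load spreads at 1 horizontal : 2 vertical, so at depth z the loaded area has grown by z in each plan dimension:
Δσ = qBL/((B+z)(L+z)) = 260×3.1×7.7/((3.1+7.9)(7.7+7.9)) = 36.167 kPa

Δσ_z ≈ 36.2 kPa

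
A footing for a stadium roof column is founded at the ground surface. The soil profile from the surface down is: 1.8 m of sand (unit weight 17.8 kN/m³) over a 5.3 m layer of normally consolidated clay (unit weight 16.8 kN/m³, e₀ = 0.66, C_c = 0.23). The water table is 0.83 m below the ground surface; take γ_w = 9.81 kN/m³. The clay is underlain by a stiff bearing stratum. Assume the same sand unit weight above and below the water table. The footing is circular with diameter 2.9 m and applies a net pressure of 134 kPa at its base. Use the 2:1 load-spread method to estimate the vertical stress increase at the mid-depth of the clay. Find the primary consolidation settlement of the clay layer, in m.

S_c ≈ 0.131 m

Mid-depth of clay below the ground surface: z = 1.8 + 5.3/2 = 4.45 m.
Total vertical stress at mid-clay: σ_v = 17.8×1.8 + 16.8×2.65 = 76.56 kPa.
Pore pressure: u = 9.81×(4.45 − 0.83) = 35.512 kPa.
Initial effective stress: σ'_0 = σ_v − u = 76.56 − 35.512 = 41.048 kPa.
Stress increase at mid-clay by the 2:1 spreading method:
Δσ ≈ qD²/(D+z)² = 134×2.9²/(2.9+4.45)² = 20.861 kPa
Final effective stress: σ'_f = σ'_0 + Δσ = 41.048 + 20.861 = 61.909 kPa.
Normally consolidated clay, so the full stress increment lies on the virgin compression line:
S_c = C_c·H/(1+e₀)·log₁₀(σ'_f/σ'_0) = 0.23×5.3/(1+0.66)×log₁₀(61.909/41.048)
    = 0.73434 × 0.17846 = 0.1311 m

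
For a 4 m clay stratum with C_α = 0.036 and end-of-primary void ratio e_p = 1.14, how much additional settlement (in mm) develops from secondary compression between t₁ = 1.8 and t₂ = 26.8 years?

Secondary compression: S_s = C_α·H/(1+e_p)·log₁₀(t₂/t₁)
S_s = 0.036×4/(1+1.14)×log₁₀(26.8/1.8)
    = 0.06729 × 1.173 = 0.07892 m

S_s ≈ 78.9 mm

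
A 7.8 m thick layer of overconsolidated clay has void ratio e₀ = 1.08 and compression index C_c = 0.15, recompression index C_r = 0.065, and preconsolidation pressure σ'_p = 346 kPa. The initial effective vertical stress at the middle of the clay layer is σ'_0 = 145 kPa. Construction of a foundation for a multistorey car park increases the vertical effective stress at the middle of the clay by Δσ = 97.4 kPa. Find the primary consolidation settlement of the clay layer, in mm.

S_c ≈ 54.4 mm

Final effective stress: σ'_f = 145 + 97.4 = 242.4 kPa.
σ'_f = 242.4 ≤ σ'_p = 346 kPa, so the clay remains overconsolidated and only the recompression index applies:
S_c = C_r·H/(1+e₀)·log₁₀(σ'_f/σ'_0) = 0.065×7.8/2.08×log₁₀(242.4/145)
    = 0.24375 × 0.22316 = 0.0544 m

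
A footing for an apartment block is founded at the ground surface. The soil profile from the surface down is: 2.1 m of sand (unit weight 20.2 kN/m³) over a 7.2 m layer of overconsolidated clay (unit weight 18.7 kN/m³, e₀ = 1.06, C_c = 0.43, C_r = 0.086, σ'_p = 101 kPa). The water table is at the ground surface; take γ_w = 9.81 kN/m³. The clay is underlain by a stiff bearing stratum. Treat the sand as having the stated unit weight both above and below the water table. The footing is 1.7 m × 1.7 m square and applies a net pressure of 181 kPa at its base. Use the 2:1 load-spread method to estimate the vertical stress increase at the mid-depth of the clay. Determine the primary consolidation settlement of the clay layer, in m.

Mid-depth of clay below the ground surface: z = 2.1 + 7.2/2 = 5.7 m.
Total vertical stress at mid-clay: σ_v = 20.2×2.1 + 18.7×3.6 = 109.74 kPa.
Pore pressure: u = 9.81×(5.7 − 0) = 55.917 kPa.
Initial effective stress: σ'_0 = σ_v − u = 109.74 − 55.917 = 53.823 kPa.
Stress increase at mid-clay by the 2:1 spreading method:
Δσ = qBL/((B+z)(L+z)) = 181×1.7×1.7/((1.7+5.7)(1.7+5.7)) = 9.5524 kPa
Final effective stress: σ'_f = 53.823 + 9.5524 = 63.375 kPa.
σ'_f = 63.375 ≤ σ'_p = 101 kPa, so the clay remains overconsolidated and only the recompression index applies:
S_c = C_r·H/(1+e₀)·log₁₀(σ'_f/σ'_0) = 0.086×7.2/2.06×log₁₀(63.375/53.823)
    = 0.30058 × 0.07095 = 0.02133 m

S_c ≈ 0.0213 m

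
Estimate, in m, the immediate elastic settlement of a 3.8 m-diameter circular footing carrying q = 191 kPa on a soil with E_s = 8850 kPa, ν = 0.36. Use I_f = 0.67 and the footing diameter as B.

S_e ≈ 0.0478 m

Immediate (elastic) settlement: S_e = q·B·(1−ν²)/E_s · I_f.
S_e = 191 × 3.8 × (1 − 0.36²) / 8850 × 0.67
    = 191 × 3.8 × 0.8704 / 8850 × 0.67
    = 0.04783 m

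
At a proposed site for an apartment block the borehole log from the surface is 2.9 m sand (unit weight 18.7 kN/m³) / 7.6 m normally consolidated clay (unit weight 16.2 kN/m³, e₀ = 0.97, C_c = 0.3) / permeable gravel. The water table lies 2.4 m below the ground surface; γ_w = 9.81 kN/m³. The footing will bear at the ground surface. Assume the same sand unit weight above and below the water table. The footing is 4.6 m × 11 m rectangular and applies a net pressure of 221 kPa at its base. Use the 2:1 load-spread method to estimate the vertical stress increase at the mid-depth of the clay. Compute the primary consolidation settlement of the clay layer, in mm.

S_c ≈ 284 mm

Mid-depth of clay below the ground surface: z = 2.9 + 7.6/2 = 6.7 m.
Total vertical stress at mid-clay: σ_v = 18.7×2.9 + 16.2×3.8 = 115.79 kPa.
Pore pressure: u = 9.81×(6.7 − 2.4) = 42.183 kPa.
Initial effective stress: σ'_0 = σ_v − u = 115.79 − 42.183 = 73.607 kPa.
Stress increase at mid-clay by the 2:1 spreading method:
Δσ = qBL/((B+z)(L+z)) = 221×4.6×11/((4.6+6.7)(11+6.7)) = 55.91 kPa
Final effective stress: σ'_f = σ'_0 + Δσ = 73.607 + 55.91 = 129.52 kPa.
Normally consolidated clay, so the full stress increment lies on the virgin compression line:
S_c = C_c·H/(1+e₀)·log₁₀(σ'_f/σ'_0) = 0.3×7.6/(1+0.97)×log₁₀(129.52/73.607)
    = 1.1574 × 0.24542 = 0.284 m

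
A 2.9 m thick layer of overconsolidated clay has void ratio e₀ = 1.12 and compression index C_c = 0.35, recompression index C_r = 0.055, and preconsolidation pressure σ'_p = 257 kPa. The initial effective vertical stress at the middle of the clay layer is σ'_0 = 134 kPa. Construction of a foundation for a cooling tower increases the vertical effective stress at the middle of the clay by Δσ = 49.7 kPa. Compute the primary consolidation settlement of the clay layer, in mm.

S_c ≈ 10.3 mm

Final effective stress: σ'_f = 134 + 49.7 = 183.7 kPa.
σ'_f = 183.7 ≤ σ'_p = 257 kPa, so the clay remains overconsolidated and only the recompression index applies:
S_c = C_r·H/(1+e₀)·log₁₀(σ'_f/σ'_0) = 0.055×2.9/2.12×log₁₀(183.7/134)
    = 0.075234 × 0.137 = 0.01031 m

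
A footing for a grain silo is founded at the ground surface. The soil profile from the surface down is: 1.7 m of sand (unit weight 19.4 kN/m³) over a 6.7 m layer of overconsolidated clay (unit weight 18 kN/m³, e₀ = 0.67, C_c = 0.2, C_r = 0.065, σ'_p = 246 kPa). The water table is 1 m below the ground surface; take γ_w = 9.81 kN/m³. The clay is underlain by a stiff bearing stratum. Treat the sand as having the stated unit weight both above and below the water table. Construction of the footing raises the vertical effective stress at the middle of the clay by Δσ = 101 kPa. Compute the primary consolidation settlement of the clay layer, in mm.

S_c ≈ 120 mm

Mid-depth of clay below the ground surface: z = 1.7 + 6.7/2 = 5.05 m.
Total vertical stress at mid-clay: σ_v = 19.4×1.7 + 18×3.35 = 93.28 kPa.
Pore pressure: u = 9.81×(5.05 − 1) = 39.73 kPa.
Initial effective stress: σ'_0 = σ_v − u = 93.28 − 39.73 = 53.55 kPa.
Final effective stress: σ'_f = 53.55 + 101 = 154.55 kPa.
σ'_f = 154.55 ≤ σ'_p = 246 kPa, so the clay remains overconsolidated and only the recompression index applies:
S_c = C_r·H/(1+e₀)·log₁₀(σ'_f/σ'_0) = 0.065×6.7/1.67×log₁₀(154.55/53.55)
    = 0.26078 × 0.46031 = 0.12 m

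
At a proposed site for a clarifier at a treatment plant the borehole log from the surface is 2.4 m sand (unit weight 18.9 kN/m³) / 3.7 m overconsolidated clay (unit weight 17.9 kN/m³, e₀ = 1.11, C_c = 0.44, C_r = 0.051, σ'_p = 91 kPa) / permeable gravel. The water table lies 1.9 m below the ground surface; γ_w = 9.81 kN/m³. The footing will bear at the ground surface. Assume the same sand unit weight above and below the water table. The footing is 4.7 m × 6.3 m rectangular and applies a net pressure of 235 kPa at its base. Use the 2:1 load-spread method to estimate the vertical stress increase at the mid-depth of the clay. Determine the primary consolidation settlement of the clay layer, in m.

Mid-depth of clay below the ground surface: z = 2.4 + 3.7/2 = 4.25 m.
Total vertical stress at mid-clay: σ_v = 18.9×2.4 + 17.9×1.85 = 78.475 kPa.
Pore pressure: u = 9.81×(4.25 − 1.9) = 23.054 kPa.
Initial effective stress: σ'_0 = σ_v − u = 78.475 − 23.054 = 55.421 kPa.
Stress increase at mid-clay by the 2:1 spreading method:
Δσ = qBL/((B+z)(L+z)) = 235×4.7×6.3/((4.7+4.25)(6.3+4.25)) = 73.694 kPa
Final effective stress: σ'_f = 55.421 + 73.694 = 129.12 kPa.
σ'_f = 129.12 > σ'_p = 91 kPa, so the stress path crosses the preconsolidation pressure — recompression up to σ'_p, then virgin compression beyond:
S_c = H/(1+e₀)·[C_r·log₁₀(σ'_p/σ'_0) + C_c·log₁₀(σ'_f/σ'_p)]
    = 3.7/2.11 × [0.051×log₁₀(91/55.421) + 0.44×log₁₀(129.12/91)]
    = 1.7536 × [0.010984 + 0.066859] = 0.1365 m

S_c ≈ 0.137 m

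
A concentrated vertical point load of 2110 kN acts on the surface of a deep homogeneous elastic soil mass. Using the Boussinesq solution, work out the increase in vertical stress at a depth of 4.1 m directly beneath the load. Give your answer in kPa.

Boussinesq vertical stress below a point load on an elastic half-space:
Δσ_z = 3P/(2πz²) · [1 + (r/z)²]^(−5/2)
r/z = 0/4.1 = 0; [1+(r/z)²]^(−5/2) = 1.
Δσ_z = 3×2110/(2π×4.1²) × 1 = 59.932 × 1 = 59.93 kPa

Δσ_z ≈ 59.9 kPa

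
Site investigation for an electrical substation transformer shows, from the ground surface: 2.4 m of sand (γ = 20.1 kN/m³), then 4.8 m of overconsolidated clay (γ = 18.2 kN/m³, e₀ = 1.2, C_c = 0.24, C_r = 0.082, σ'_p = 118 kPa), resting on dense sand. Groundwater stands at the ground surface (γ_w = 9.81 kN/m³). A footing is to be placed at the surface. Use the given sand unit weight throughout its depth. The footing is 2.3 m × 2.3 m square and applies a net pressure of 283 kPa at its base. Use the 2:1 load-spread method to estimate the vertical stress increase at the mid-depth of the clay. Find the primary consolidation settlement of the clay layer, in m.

S_c ≈ 0.0395 m

Mid-depth of clay below the ground surface: z = 2.4 + 4.8/2 = 4.8 m.
Total vertical stress at mid-clay: σ_v = 20.1×2.4 + 18.2×2.4 = 91.92 kPa.
Pore pressure: u = 9.81×(4.8 − 0) = 47.088 kPa.
Initial effective stress: σ'_0 = σ_v − u = 91.92 − 47.088 = 44.832 kPa.
Stress increase at mid-clay by the 2:1 spreading method:
Δσ = qBL/((B+z)(L+z)) = 283×2.3×2.3/((2.3+4.8)(2.3+4.8)) = 29.698 kPa
Final effective stress: σ'_f = 44.832 + 29.698 = 74.53 kPa.
σ'_f = 74.53 ≤ σ'_p = 118 kPa, so the clay remains overconsolidated and only the recompression index applies:
S_c = C_r·H/(1+e₀)·log₁₀(σ'_f/σ'_0) = 0.082×4.8/2.2×log₁₀(74.53/44.832)
    = 0.17891 × 0.22074 = 0.03949 m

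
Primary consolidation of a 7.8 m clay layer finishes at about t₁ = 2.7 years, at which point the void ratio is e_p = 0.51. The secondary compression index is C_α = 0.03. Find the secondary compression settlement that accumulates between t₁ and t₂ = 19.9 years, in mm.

S_s ≈ 134 mm

Secondary compression: S_s = C_α·H/(1+e_p)·log₁₀(t₂/t₁)
S_s = 0.03×7.8/(1+0.51)×log₁₀(19.9/2.7)
    = 0.155 × 0.8675 = 0.1344 m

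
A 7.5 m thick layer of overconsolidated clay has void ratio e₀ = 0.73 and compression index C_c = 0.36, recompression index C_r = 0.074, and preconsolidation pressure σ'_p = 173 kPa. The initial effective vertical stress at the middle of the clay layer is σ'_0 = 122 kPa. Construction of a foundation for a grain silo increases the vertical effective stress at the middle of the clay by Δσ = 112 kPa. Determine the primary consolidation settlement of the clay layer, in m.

S_c ≈ 0.253 m

Final effective stress: σ'_f = 122 + 112 = 234 kPa.
σ'_f = 234 > σ'_p = 173 kPa, so the stress path crosses the preconsolidation pressure — recompression up to σ'_p, then virgin compression beyond:
S_c = H/(1+e₀)·[C_r·log₁₀(σ'_p/σ'_0) + C_c·log₁₀(σ'_f/σ'_p)]
    = 7.5/1.73 × [0.074×log₁₀(173/122) + 0.36×log₁₀(234/173)]
    = 4.3353 × [0.011225 + 0.047221] = 0.2534 m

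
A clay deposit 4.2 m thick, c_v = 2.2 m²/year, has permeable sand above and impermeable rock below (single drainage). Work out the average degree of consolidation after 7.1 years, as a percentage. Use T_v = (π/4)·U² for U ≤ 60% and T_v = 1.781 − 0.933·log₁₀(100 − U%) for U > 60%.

U ≈ 90.9 %

Drainage path length: H_d = H = 4.2 m (single drainage).
T_v = c_v·t/H_d² = 2.2×7.1/4.2² = 0.88549.
T_v = 0.88549 corresponds to the U > 60% branch:
U = 1 − 10^((1.781 − T_v)/0.933)/100 = 0.9088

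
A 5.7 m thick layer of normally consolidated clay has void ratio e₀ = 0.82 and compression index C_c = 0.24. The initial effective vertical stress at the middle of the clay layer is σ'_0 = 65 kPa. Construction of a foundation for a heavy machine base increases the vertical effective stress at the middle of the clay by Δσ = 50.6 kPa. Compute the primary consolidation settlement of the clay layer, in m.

S_c ≈ 0.188 m

Final effective stress: σ'_f = σ'_0 + Δσ = 65 + 50.6 = 115.6 kPa.
Normally consolidated clay, so the full stress increment lies on the virgin compression line:
S_c = C_c·H/(1+e₀)·log₁₀(σ'_f/σ'_0) = 0.24×5.7/(1+0.82)×log₁₀(115.6/65)
    = 0.75165 × 0.25004 = 0.1879 m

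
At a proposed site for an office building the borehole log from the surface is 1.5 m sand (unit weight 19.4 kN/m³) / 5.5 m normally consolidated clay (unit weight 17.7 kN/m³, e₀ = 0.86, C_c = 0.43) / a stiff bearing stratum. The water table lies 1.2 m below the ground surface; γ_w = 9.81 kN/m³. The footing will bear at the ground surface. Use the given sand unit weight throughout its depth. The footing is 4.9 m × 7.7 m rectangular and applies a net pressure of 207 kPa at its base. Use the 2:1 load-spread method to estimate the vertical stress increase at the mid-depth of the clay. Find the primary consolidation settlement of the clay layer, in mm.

Mid-depth of clay below the ground surface: z = 1.5 + 5.5/2 = 4.25 m.
Total vertical stress at mid-clay: σ_v = 19.4×1.5 + 17.7×2.75 = 77.775 kPa.
Pore pressure: u = 9.81×(4.25 − 1.2) = 29.921 kPa.
Initial effective stress: σ'_0 = σ_v − u = 77.775 − 29.921 = 47.854 kPa.
Stress increase at mid-clay by the 2:1 spreading method:
Δσ = qBL/((B+z)(L+z)) = 207×4.9×7.7/((4.9+4.25)(7.7+4.25)) = 71.428 kPa
Final effective stress: σ'_f = σ'_0 + Δσ = 47.854 + 71.428 = 119.28 kPa.
Normally consolidated clay, so the full stress increment lies on the virgin compression line:
S_c = C_c·H/(1+e₀)·log₁₀(σ'_f/σ'_0) = 0.43×5.5/(1+0.86)×log₁₀(119.28/47.854)
    = 1.2715 × 0.39665 = 0.5043 m

S_c ≈ 504 mm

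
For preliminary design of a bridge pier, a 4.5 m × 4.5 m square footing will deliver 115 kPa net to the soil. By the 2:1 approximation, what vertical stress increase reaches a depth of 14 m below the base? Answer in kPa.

Δσ_z ≈ 6.8 kPa

By the 2:1 method the load spreads at 1 horizontal : 2 vertical, so at depth z the loaded area has grown by z in each plan dimension:
Δσ = qBL/((B+z)(L+z)) = 115×4.5×4.5/((4.5+14)(4.5+14)) = 6.8042 kPa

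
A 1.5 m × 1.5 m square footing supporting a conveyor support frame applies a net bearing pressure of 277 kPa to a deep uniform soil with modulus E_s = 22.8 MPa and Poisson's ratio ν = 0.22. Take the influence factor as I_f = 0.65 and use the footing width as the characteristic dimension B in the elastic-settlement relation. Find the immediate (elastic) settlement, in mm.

Immediate (elastic) settlement: S_e = q·B·(1−ν²)/E_s · I_f.
E_s = 22.8 MPa = 22800 kPa.
S_e = 277 × 1.5 × (1 − 0.22²) / 22800 × 0.65
    = 277 × 1.5 × 0.9516 / 22800 × 0.65
    = 0.01127 m = 11.27 mm

S_e ≈ 11.3 mm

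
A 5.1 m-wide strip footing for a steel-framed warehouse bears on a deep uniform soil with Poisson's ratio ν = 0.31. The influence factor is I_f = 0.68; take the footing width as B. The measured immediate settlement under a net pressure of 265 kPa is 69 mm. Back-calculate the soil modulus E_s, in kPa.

S_e = q·B·(1−ν²)/E_s · I_f  ⇒  E_s = q·B·(1−ν²)·I_f / S_e.
E_s = 265 × 5.1 × 0.9039 × 0.68 / 0.069 = 12040 kPa

E_s ≈ 12000 kPa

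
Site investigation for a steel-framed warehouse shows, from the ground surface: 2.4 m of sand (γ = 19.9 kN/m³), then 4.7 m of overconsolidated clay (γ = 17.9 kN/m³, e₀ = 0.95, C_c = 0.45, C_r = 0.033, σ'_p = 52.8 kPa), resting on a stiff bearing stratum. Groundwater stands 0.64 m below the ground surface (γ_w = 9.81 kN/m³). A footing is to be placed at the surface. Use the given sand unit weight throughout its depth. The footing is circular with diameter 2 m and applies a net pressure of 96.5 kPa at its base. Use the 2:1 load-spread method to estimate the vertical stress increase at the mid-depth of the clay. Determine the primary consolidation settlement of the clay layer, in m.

Mid-depth of clay below the ground surface: z = 2.4 + 4.7/2 = 4.75 m.
Total vertical stress at mid-clay: σ_v = 19.9×2.4 + 17.9×2.35 = 89.825 kPa.
Pore pressure: u = 9.81×(4.75 − 0.64) = 40.319 kPa.
Initial effective stress: σ'_0 = σ_v − u = 89.825 − 40.319 = 49.506 kPa.
Stress increase at mid-clay by the 2:1 spreading method:
Δσ ≈ qD²/(D+z)² = 96.5×2²/(2+4.75)² = 8.4719 kPa
Final effective stress: σ'_f = 49.506 + 8.4719 = 57.978 kPa.
σ'_f = 57.978 > σ'_p = 52.8 kPa, so the stress path crosses the preconsolidation pressure — recompression up to σ'_p, then virgin compression beyond:
S_c = H/(1+e₀)·[C_r·log₁₀(σ'_p/σ'_0) + C_c·log₁₀(σ'_f/σ'_p)]
    = 4.7/1.95 × [0.033×log₁₀(52.8/49.506) + 0.45×log₁₀(57.978/52.8)]
    = 2.4103 × [0.00092321 + 0.018283] = 0.04629 m

S_c ≈ 0.0463 m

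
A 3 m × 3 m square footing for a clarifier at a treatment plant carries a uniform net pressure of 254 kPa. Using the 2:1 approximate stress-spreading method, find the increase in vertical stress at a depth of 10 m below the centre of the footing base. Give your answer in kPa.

By the 2:1 method the load spreads at 1 horizontal : 2 vertical, so at depth z the loaded area has grown by z in each plan dimension:
Δσ = qBL/((B+z)(L+z)) = 254×3×3/((3+10)(3+10)) = 13.527 kPa

Δσ_z ≈ 13.5 kPa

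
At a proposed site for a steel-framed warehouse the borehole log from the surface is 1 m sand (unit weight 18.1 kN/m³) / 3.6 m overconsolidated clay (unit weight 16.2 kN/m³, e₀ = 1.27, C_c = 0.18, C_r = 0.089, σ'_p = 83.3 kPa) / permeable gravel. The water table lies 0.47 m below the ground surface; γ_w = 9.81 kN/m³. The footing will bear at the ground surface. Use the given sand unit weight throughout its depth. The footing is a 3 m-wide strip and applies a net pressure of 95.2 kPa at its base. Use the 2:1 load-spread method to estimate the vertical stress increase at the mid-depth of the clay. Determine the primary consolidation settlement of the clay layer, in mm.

Mid-depth of clay below the ground surface: z = 1 + 3.6/2 = 2.8 m.
Total vertical stress at mid-clay: σ_v = 18.1×1 + 16.2×1.8 = 47.26 kPa.
Pore pressure: u = 9.81×(2.8 − 0.47) = 22.857 kPa.
Initial effective stress: σ'_0 = σ_v − u = 47.26 − 22.857 = 24.403 kPa.
Stress increase at mid-clay by the 2:1 spreading method:
Δσ = qB/(B+z) = 95.2×3/(3+2.8) = 49.241 kPa
Final effective stress: σ'_f = 24.403 + 49.241 = 73.644 kPa.
σ'_f = 73.644 ≤ σ'_p = 83.3 kPa, so the clay remains overconsolidated and only the recompression index applies:
S_c = C_r·H/(1+e₀)·log₁₀(σ'_f/σ'_0) = 0.089×3.6/2.27×log₁₀(73.644/24.403)
    = 0.14115 × 0.47969 = 0.06771 m

S_c ≈ 67.7 mm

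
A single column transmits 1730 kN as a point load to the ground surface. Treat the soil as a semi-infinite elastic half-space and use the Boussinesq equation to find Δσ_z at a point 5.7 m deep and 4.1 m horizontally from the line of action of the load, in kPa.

Boussinesq vertical stress below a point load on an elastic half-space:
Δσ_z = 3P/(2πz²) · [1 + (r/z)²]^(−5/2)
r/z = 4.1/5.7 = 0.7193; [1+(r/z)²]^(−5/2) = 0.35258.
Δσ_z = 3×1730/(2π×5.7²) × 0.35258 = 25.424 × 0.35258 = 8.964 kPa

Δσ_z ≈ 8.96 kPa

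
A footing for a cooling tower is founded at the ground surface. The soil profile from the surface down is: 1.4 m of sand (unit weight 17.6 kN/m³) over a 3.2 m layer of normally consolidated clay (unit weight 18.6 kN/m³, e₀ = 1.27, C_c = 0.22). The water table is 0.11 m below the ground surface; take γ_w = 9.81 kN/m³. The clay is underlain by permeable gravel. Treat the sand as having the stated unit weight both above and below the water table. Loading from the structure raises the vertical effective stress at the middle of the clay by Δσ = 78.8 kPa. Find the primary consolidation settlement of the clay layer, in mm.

Mid-depth of clay below the ground surface: z = 1.4 + 3.2/2 = 3 m.
Total vertical stress at mid-clay: σ_v = 17.6×1.4 + 18.6×1.6 = 54.4 kPa.
Pore pressure: u = 9.81×(3 − 0.11) = 28.351 kPa.
Initial effective stress: σ'_0 = σ_v − u = 54.4 − 28.351 = 26.049 kPa.
Final effective stress: σ'_f = σ'_0 + Δσ = 26.049 + 78.8 = 104.85 kPa.
Normally consolidated clay, so the full stress increment lies on the virgin compression line:
S_c = C_c·H/(1+e₀)·log₁₀(σ'_f/σ'_0) = 0.22×3.2/(1+1.27)×log₁₀(104.85/26.049)
    = 0.31013 × 0.60478 = 0.1876 m

S_c ≈ 188 mm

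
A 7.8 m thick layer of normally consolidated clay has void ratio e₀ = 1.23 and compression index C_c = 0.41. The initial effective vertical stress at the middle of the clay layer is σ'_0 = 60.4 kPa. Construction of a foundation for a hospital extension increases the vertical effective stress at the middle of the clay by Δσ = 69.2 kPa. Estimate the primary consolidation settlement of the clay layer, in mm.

Final effective stress: σ'_f = σ'_0 + Δσ = 60.4 + 69.2 = 129.6 kPa.
Normally consolidated clay, so the full stress increment lies on the virgin compression line:
S_c = C_c·H/(1+e₀)·log₁₀(σ'_f/σ'_0) = 0.41×7.8/(1+1.23)×log₁₀(129.6/60.4)
    = 1.4341 × 0.33157 = 0.4755 m

S_c ≈ 476 mm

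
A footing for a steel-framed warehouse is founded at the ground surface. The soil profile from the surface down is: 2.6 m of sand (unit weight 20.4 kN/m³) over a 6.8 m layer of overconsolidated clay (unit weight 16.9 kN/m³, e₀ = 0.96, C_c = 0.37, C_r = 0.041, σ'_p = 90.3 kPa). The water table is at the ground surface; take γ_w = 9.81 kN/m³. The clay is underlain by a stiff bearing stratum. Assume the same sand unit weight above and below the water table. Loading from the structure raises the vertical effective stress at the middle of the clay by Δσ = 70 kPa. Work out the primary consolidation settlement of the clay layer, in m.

Mid-depth of clay below the ground surface: z = 2.6 + 6.8/2 = 6 m.
Total vertical stress at mid-clay: σ_v = 20.4×2.6 + 16.9×3.4 = 110.5 kPa.
Pore pressure: u = 9.81×(6 − 0) = 58.86 kPa.
Initial effective stress: σ'_0 = σ_v − u = 110.5 − 58.86 = 51.64 kPa.
Final effective stress: σ'_f = 51.64 + 70 = 121.64 kPa.
σ'_f = 121.64 > σ'_p = 90.3 kPa, so the stress path crosses the preconsolidation pressure — recompression up to σ'_p, then virgin compression beyond:
S_c = H/(1+e₀)·[C_r·log₁₀(σ'_p/σ'_0) + C_c·log₁₀(σ'_f/σ'_p)]
    = 6.8/1.96 × [0.041×log₁₀(90.3/51.64) + 0.37×log₁₀(121.64/90.3)]
    = 3.4694 × [0.0099508 + 0.047874] = 0.2006 m

S_c ≈ 0.201 m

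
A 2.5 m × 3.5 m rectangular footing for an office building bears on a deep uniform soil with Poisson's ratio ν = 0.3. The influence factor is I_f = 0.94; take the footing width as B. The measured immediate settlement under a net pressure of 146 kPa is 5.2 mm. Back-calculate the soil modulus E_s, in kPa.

S_e = q·B·(1−ν²)/E_s · I_f  ⇒  E_s = q·B·(1−ν²)·I_f / S_e.
E_s = 146 × 2.5 × 0.91 × 0.94 / 0.0052 = 60040 kPa

E_s ≈ 60000 kPa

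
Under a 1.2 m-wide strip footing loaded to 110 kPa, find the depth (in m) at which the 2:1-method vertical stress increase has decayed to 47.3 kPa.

z ≈ 1.59 m

2:1 spreading — at depth z the loaded area has grown by z in each plan dimension:
qB/(B+z) = Δσ_z ⇒ z = qB/Δσ_z − B = 110×1.2/47.3 − 1.2 = 1.591 m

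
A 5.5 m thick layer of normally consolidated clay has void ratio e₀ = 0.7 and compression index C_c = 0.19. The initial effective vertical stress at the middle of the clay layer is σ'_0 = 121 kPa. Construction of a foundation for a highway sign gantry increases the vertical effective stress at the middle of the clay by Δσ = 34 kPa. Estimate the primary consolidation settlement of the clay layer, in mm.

S_c ≈ 66.1 mm

Final effective stress: σ'_f = σ'_0 + Δσ = 121 + 34 = 155 kPa.
Normally consolidated clay, so the full stress increment lies on the virgin compression line:
S_c = C_c·H/(1+e₀)·log₁₀(σ'_f/σ'_0) = 0.19×5.5/(1+0.7)×log₁₀(155/121)
    = 0.61471 × 0.10755 = 0.06611 m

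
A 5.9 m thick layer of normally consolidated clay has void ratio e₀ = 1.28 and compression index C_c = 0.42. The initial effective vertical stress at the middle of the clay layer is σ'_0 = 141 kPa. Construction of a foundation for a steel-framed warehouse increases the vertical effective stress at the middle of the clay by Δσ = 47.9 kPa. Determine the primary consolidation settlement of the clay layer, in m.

S_c ≈ 0.138 m

Final effective stress: σ'_f = σ'_0 + Δσ = 141 + 47.9 = 188.9 kPa.
Normally consolidated clay, so the full stress increment lies on the virgin compression line:
S_c = C_c·H/(1+e₀)·log₁₀(σ'_f/σ'_0) = 0.42×5.9/(1+1.28)×log₁₀(188.9/141)
    = 1.0868 × 0.12701 = 0.138 m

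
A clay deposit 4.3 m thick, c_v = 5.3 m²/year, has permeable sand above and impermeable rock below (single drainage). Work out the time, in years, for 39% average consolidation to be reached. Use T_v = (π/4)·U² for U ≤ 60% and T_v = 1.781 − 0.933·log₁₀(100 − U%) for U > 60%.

t ≈ 0.417 years

Drainage path length: H_d = H = 4.3 m (single drainage).
U ≤ 60%: T_v = (π/4)·U² = (π/4)×0.39² = 0.11946.
t = T_v·H_d²/c_v = 0.11946×4.3²/5.3 = 0.4168 years.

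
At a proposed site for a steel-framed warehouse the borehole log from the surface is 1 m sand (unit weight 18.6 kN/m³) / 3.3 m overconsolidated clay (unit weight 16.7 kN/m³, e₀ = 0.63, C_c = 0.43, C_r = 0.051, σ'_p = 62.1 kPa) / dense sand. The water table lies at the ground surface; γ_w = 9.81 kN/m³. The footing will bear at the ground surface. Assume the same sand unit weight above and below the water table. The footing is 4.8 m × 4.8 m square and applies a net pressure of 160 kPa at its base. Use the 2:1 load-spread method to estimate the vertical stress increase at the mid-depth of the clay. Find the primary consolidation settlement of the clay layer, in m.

Mid-depth of clay below the ground surface: z = 1 + 3.3/2 = 2.65 m.
Total vertical stress at mid-clay: σ_v = 18.6×1 + 16.7×1.65 = 46.155 kPa.
Pore pressure: u = 9.81×(2.65 − 0) = 25.997 kPa.
Initial effective stress: σ'_0 = σ_v − u = 46.155 − 25.997 = 20.158 kPa.
Stress increase at mid-clay by the 2:1 spreading method:
Δσ = qBL/((B+z)(L+z)) = 160×4.8×4.8/((4.8+2.65)(4.8+2.65)) = 66.419 kPa
Final effective stress: σ'_f = 20.158 + 66.419 = 86.577 kPa.
σ'_f = 86.577 > σ'_p = 62.1 kPa, so the stress path crosses the preconsolidation pressure — recompression up to σ'_p, then virgin compression beyond:
S_c = H/(1+e₀)·[C_r·log₁₀(σ'_p/σ'_0) + C_c·log₁₀(σ'_f/σ'_p)]
    = 3.3/1.63 × [0.051×log₁₀(62.1/20.158) + 0.43×log₁₀(86.577/62.1)]
    = 2.0245 × [0.024921 + 0.062054] = 0.1761 m

S_c ≈ 0.176 m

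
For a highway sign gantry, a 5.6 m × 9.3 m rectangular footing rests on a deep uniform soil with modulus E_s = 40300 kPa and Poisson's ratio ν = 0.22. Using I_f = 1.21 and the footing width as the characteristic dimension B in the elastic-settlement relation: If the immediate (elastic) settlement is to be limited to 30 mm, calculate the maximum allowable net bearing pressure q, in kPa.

q ≈ 187 kPa

S_e = q·B·(1−ν²)/E_s · I_f  ⇒  q = S_e·E_s / (B·(1−ν²)·I_f).
q = 0.03 × 40300 / (5.6 × 0.9516 × 1.21) = 187.5 kPa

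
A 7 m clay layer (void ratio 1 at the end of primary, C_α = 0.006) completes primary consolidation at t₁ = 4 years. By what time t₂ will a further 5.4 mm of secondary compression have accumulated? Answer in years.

S_s = C_α·H/(1+e_p)·log₁₀(t₂/t₁) ⇒ log₁₀(t₂/t₁) = S_s·(1+e_p)/(C_α·H).
log₁₀(t₂/t₁) = 0.0054 × (1+1) / (0.006×7) = 0.2571
t₂ = t₁ × 10^0.2571 = 4 × 1.808 = 7.231 years

t₂ ≈ 7.23 years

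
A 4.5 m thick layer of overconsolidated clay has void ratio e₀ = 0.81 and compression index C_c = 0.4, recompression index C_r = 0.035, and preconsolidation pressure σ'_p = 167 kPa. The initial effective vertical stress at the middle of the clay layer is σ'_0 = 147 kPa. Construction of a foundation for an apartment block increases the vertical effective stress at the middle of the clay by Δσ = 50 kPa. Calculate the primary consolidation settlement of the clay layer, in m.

Final effective stress: σ'_f = 147 + 50 = 197 kPa.
σ'_f = 197 > σ'_p = 167 kPa, so the stress path crosses the preconsolidation pressure — recompression up to σ'_p, then virgin compression beyond:
S_c = H/(1+e₀)·[C_r·log₁₀(σ'_p/σ'_0) + C_c·log₁₀(σ'_f/σ'_p)]
    = 4.5/1.81 × [0.035×log₁₀(167/147) + 0.4×log₁₀(197/167)]
    = 2.4862 × [0.001939 + 0.0287] = 0.07617 m

S_c ≈ 0.0762 m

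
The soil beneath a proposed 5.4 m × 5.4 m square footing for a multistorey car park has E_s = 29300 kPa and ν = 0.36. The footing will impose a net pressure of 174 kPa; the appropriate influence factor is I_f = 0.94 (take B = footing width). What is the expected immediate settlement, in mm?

Immediate (elastic) settlement: S_e = q·B·(1−ν²)/E_s · I_f.
S_e = 174 × 5.4 × (1 − 0.36²) / 29300 × 0.94
    = 174 × 5.4 × 0.8704 / 29300 × 0.94
    = 0.02624 m = 26.24 mm

S_e ≈ 26.2 mm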